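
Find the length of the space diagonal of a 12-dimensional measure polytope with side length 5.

The space diagonal of an n-cube of side s is s√n. Here 5·√12 ≈ 17.3205.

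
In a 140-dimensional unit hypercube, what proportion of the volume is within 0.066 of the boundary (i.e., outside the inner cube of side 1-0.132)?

1 - (1 - 2·0.066)^140 = 1 - 0.868^140 ≈ 0.9999999975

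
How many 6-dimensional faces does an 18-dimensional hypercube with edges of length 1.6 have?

An n-cube has C(n,k)·2^(n-k) k-faces. Here C(18,6)·2^12 = 18564·4096 = 76038144.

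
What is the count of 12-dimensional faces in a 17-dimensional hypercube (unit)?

An n-cube has C(n,k)·2^(n-k) k-faces. Here C(17,12)·2^5 = 6188·32 = 198016.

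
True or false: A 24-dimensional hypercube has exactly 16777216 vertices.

True. The 24-cube has 2^24 = 16777216 vertices.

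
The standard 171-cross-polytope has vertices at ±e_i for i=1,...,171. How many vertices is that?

The 171-dimensional cross-polytope has 2n = 2·171 = 342 vertices.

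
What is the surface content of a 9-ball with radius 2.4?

S_9(2.4) = 2·π^(9/2)·(2.4)^8 / Γ(9/2) ≈ 32677.6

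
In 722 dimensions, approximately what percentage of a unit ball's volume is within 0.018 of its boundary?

1 - (1-0.018)^722 ≈ 0.999997984 ≈ 99.999798%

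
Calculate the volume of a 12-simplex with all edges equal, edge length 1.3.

For a regular n-simplex with edge a, V = (a^n / n!)·√((n+1)/2^n). With a=1.3, n=12: V ≈ 2.74015e-09.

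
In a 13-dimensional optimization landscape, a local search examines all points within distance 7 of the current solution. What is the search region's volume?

V_13(7) = π^(13/2) · (7)^13 / Γ(13/2 + 1) = 1771684761728·π^6/19305 ≈ 8.82299e+10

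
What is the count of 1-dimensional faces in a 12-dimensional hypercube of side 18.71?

Choose 1 of 12 axes to span the face (C(12,1) = 12 ways), then fix each of the remaining 11 coordinates at one of its two extreme values (2^11 = 2048 ways): 12·2048 = 24576.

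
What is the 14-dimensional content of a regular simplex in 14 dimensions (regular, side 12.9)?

Volume = 12.9^14 · √(15/2^14) / 14! ≈ 1226.54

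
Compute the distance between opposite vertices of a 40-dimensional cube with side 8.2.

d = √(8.2² + 8.2² + ... + 8.2²) [40 terms] = √(40·8.2²) = 8.2√40 ≈ 51.8614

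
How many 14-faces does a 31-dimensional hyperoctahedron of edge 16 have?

Each 14-face is the convex hull of 15 vertices, one chosen as ±e_i from each of 15 distinct axes: 2^15·C(31,15) = 9848101109760.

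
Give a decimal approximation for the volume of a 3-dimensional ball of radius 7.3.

Volume = π^{3/2}·(7.3)^3/Γ(5/2) ≈ 1629.51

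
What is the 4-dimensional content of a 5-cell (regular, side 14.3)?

Volume = 14.3^4 · √(5/2^4) / 4! ≈ 973.998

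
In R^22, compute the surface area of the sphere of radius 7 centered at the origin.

The surface area of an n-ball is 2π^(n/2) r^(n-1) / Γ(n/2). For n=22, r=7: 79792266297612001·π^11/259200 ≈ 9.05679e+16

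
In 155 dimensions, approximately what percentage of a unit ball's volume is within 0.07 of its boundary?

1 - (1-0.07)^155 ≈ 0.999987 ≈ 99.998697%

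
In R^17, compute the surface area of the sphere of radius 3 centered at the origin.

S_17(3) = 2·π^(17/2)·(3)^16 / Γ(17/2) = 272097792·π^8/25025 ≈ 1.03169e+08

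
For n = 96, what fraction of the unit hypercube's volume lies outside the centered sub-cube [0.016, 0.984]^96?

The inner cube has side 1-2·0.016 = 0.968 and volume (0.968)^96 ≈ 0.04406, so the shell holds 0.955941 of the volume.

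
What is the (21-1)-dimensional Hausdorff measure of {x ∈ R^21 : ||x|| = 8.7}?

|∂B_21(8.7)| ≈ 1.80781e+18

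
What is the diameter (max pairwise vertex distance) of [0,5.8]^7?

Diagonal = √7 · 5.8 ≈ 15.3454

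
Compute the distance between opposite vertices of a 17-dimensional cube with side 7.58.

d = √(7.58² + 7.58² + ... + 7.58²) [17 terms] = √(17·7.58²) = 7.58√17 ≈ 31.2531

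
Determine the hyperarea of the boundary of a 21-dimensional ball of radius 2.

S_21(2) = 2·π^(21/2)·(2)^20 / Γ(21/2) = 2147483648·π^10/654729075 ≈ 307162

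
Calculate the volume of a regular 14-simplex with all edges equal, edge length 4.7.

Volume = 4.7^14 · √(15/2^14) / 14! ≈ 0.000890835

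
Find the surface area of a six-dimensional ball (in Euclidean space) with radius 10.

|∂B_6(10)| = 100000·π^3 ≈ 3.10063e+06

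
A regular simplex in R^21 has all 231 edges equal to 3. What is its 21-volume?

V = (3^21 / 21!) · √((21+1) / 2^21) ≈ 6.6313e-13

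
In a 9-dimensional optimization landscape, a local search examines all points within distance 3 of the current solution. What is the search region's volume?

Volume = π^{9/2}·(3)^9/Γ(11/2) = 23328·π^4/35 ≈ 64924.6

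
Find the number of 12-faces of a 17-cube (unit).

Choose 12 of 17 axes to span the face (C(17,12) = 6188 ways), then fix each of the remaining 5 coordinates at one of its two extreme values (2^5 = 32 ways): 6188·32 = 198016.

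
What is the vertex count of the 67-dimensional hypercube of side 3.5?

An n-cube has 2^n vertices; for n = 67 that is 2^67 = 147573952589676412928.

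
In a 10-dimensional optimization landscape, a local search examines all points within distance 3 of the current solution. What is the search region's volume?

V_10(3) = π^(10/2) · (3)^10 / Γ(10/2 + 1) = 19683·π^5/40 ≈ 150585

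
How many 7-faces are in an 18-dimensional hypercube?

Choose 7 of 18 axes to span the face (C(18,7) = 31824 ways), then fix each of the remaining 11 coordinates at one of its two extreme values (2^11 = 2048 ways): 31824·2048 = 65175552.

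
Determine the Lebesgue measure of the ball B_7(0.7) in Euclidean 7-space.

The n-ball volume is π^(n/2)·r^n/Γ(n/2+1). With n=7, r=0.7: V ≈ 0.389105.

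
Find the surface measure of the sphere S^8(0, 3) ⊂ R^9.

|∂B_9(3)| = 69984·π^4/35 ≈ 194774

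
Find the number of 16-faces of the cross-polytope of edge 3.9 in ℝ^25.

f_16(25-orthoplex) = 2^17 · (25 choose 17) = 141764198400.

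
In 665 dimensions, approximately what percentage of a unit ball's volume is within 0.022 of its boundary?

1 - (1-0.022)^665 ≈ 0.9999996239 ≈ 99.999962%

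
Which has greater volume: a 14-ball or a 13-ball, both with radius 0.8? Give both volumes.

V_14(0.8) ≈ 0.0263559. V_13(0.8) ≈ 0.0500623. The 13-ball is larger.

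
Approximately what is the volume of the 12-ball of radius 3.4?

The n-ball volume is π^(n/2)·r^n/Γ(n/2+1). With n=12, r=3.4: V ≈ 3.1865e+06.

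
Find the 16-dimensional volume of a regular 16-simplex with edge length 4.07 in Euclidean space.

Volume = 4.07^16 · √(17/2^16) / 16! ≈ 4.36391e-06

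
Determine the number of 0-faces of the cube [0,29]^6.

An n-cube has C(n,k)·2^(n-k) k-faces. Here C(6,0)·2^6 = 1·64 = 64.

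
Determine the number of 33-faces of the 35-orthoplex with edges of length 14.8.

Number of 33-faces = 2^(33+1) · C(35,33+1) = 17179869184 · 35 = 601295421440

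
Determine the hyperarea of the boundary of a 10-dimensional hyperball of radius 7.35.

S = n·V_n(r)/r = 10·V_10(7.35)/7.35 (volume-to-surface relation), giving 1.59645e+09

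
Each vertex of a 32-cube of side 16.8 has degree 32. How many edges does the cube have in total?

The 32-cube has n·2^(n-1) = 32·2^31 = 32·2147483648 = 68719476736 edges.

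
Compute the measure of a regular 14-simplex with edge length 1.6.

Volume = 1.6^14 · √(15/2^14) / 14! ≈ 2.50096e-10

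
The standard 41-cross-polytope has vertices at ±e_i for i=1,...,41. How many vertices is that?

Number of vertices = 2n = 82.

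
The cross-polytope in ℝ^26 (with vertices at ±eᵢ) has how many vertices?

The 26-dimensional cross-polytope has 2n = 2·26 = 52 vertices.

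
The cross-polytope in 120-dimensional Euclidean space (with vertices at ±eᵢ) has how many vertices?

An n-cross-polytope has 2n vertices; here n = 120, giving 240.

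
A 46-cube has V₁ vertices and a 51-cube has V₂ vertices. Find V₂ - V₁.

V₁ = 2^46 = 70368744177664. V₂ = 2^51 = 2251799813685248. V₂ - V₁ = 2181431069507584.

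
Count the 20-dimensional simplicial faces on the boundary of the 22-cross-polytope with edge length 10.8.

An n-cross-polytope has 2^(k+1)·C(n,k+1) k-faces. Here 2^21·C(22,21) = 2097152·22 = 46137344.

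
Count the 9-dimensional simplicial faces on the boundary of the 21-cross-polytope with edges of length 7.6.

Number of 9-faces = 2^(9+1) · C(21,9+1) = 1024 · 352716 = 361181184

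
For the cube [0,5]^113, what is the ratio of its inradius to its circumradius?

r_in / r_out = (5/2) / (5√113/2) = 1/√113 ≈ 0.0940721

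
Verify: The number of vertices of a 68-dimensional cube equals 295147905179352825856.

True. The 68-cube has 2^68 = 295147905179352825856 vertices.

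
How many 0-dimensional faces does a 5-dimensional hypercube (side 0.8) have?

Number of 0-faces = C(5,0) · 2^(5-0) = 1 · 32 = 32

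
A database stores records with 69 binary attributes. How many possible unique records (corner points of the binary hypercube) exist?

Number of vertices = 2^69 = 590295810358705651712.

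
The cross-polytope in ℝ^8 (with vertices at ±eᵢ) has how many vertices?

The 8-dimensional cross-polytope has 2n = 2·8 = 16 vertices.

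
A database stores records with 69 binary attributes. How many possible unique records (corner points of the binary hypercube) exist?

An n-cube has 2^n vertices; for n = 69 that is 2^69 = 590295810358705651712.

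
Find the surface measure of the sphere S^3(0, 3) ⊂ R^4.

|∂B_4(3)| = 54·π^2 ≈ 532.959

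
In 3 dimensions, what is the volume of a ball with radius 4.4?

V_3(4.4) = π^(3/2) · (4.4)^3 / Γ(3/2 + 1) ≈ 356.818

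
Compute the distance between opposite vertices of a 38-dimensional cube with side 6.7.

The space diagonal of an n-cube of side s is s√n. Here 6.7·√38 ≈ 41.3016.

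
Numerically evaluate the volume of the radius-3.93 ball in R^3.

The n-ball volume is π^(n/2)·r^n/Γ(n/2+1). With n=3, r=3.93: V ≈ 254.253.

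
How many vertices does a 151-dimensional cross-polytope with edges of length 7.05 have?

An n-cross-polytope has 2n vertices; here n = 151, giving 302.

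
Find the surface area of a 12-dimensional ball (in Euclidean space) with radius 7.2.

The surface area of an n-ball is 2π^(n/2) r^(n-1) / Γ(n/2). For n=12, r=7.2: 4.31922e+10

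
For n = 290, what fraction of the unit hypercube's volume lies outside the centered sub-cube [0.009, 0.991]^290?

Shell fraction = 1 - (1-0.018)^290 ≈ 0.994844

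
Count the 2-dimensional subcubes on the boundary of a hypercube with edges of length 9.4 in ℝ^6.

Choose 2 of 6 axes to span the face (C(6,2) = 15 ways), then fix each of the remaining 4 coordinates at one of its two extreme values (2^4 = 16 ways): 15·16 = 240.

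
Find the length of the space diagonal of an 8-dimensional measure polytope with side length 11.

||(11,11,...,11)|| = √(8)·11 ≈ 31.1127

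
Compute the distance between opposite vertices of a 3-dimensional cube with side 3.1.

||(3.1,3.1,...,3.1)|| = √(3)·3.1 ≈ 5.36936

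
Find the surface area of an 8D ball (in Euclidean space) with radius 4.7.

S_8(4.7) = 2·π^(8/2)·(4.7)^7 / Γ(8/2) ≈ 1.64499e+06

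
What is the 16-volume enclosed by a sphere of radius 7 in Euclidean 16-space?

V = 4747561509943·π^8/5760 ≈ 7.82073e+12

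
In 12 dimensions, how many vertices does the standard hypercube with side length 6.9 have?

An n-cube has 2^n vertices; for n = 12 that is 2^12 = 4096.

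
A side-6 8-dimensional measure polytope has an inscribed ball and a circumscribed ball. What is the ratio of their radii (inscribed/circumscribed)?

r_in = 6/2 (half the side); r_out = 6√8/2 (half the diagonal). Ratio = 1/√8 ≈ 0.353553.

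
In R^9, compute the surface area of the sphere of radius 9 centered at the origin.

|∂B_9(9)| = 459165024·π^4/35 ≈ 1.27791e+09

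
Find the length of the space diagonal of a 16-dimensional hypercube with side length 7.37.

The space diagonal of an n-cube of side s is s√n. Here 7.37·√16 = 29.48.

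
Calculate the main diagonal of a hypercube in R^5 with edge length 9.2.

The space diagonal of an n-cube of side s is s√n. Here 9.2·√5 ≈ 20.5718.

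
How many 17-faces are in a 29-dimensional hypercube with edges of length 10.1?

An n-cube has C(n,k)·2^(n-k) k-faces. Here C(29,17)·2^12 = 51895935·4096 = 212565749760.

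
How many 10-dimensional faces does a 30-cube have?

Number of 10-faces = C(30,10) · 2^(30-10) = 30045015 · 1048576 = 31504481648640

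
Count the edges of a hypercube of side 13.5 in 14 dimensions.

The 14-cube has n·2^(n-1) = 14·2^13 = 14·8192 = 114688 edges.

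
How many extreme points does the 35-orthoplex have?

An n-cross-polytope has 2n vertices; here n = 35, giving 70.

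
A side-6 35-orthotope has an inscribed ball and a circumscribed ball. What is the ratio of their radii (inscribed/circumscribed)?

For an n-cube of any side s, the inradius is s/2 and the circumradius is s√n/2, so the ratio is 1/√35 ≈ 0.169031.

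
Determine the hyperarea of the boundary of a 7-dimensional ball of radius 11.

The surface area of an n-ball is 2π^(n/2) r^(n-1) / Γ(n/2). For n=7, r=11: 28344976·π^3/15 ≈ 5.85915e+07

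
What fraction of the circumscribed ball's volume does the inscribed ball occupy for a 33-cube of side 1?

V_in/V_out = n^(-n/2) = 33^(-33/2) ≈ 8.80076e-26.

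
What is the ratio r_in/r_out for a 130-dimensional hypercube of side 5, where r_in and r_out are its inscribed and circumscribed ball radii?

Ratio = (s/2)/(s√130/2) = 130^(-1/2) ≈ 0.0877058.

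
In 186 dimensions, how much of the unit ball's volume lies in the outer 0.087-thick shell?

V(inner)/V(outer) = ((1-0.087)/1)^186 ≈ 4.442e-08, so the shell fraction is 0.9999999556.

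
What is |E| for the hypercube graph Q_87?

The 87-cube has n·2^(n-1) = 87·2^86 = 87·77371252455336267181195264 = 6731298963614255244763987968 edges.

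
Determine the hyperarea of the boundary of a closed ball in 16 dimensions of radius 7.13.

S = n·V_n(r)/r = 16·V_16(7.13)/7.13 (volume-to-surface relation), giving 2.35582e+13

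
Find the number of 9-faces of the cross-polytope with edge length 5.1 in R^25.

Each 9-face is the convex hull of 10 vertices, one chosen as ±e_i from each of 10 distinct axes: 2^10·C(25,10) = 3347210240.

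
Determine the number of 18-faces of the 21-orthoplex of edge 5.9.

f_18(21-orthoplex) = 2^19 · (21 choose 19) = 110100480.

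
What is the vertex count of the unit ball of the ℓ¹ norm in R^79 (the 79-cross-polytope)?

The vertices are ±e_1, ..., ±e_79, so there are 2·79 = 158.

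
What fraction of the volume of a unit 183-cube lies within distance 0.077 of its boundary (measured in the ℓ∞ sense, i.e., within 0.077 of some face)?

1 - (1 - 2·0.077)^183 = 1 - 0.846^183 ≈ 1 - 5.114e-14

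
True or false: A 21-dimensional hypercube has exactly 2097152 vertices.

True. The 21-cube has 2^21 = 2097152 vertices.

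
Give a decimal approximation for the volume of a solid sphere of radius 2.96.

Volume = π^{3/2}·(2.96)^3/Γ(5/2) ≈ 108.633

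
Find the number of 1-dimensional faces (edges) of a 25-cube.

The 25-cube has n·2^(n-1) = 25·2^24 = 25·16777216 = 419430400 edges.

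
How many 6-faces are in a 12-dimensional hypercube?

f_6(12-cube) = (12 choose 6) · 2^6 = 59136.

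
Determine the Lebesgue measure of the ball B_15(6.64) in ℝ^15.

Volume = π^{15/2}·(6.64)^15/Γ(17/2) ≈ 8.20259e+11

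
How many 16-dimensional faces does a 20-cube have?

f_16(20-cube) = (20 choose 16) · 2^4 = 77520.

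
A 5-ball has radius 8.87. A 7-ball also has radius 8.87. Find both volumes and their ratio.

V_5(8.87) ≈ 289012. V_7(8.87) ≈ 2.04101e+07. Ratio V_5/V_7 ≈ 0.01416.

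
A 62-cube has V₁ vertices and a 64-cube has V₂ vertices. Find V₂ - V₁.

V₁ = 2^62 = 4611686018427387904. V₂ = 2^64 = 18446744073709551616. V₂ - V₁ = 13835058055282163712.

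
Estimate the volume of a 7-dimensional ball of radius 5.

V_7(5) = π^(7/2) · (5)^7 / Γ(7/2 + 1) = 250000·π^3/21 ≈ 369122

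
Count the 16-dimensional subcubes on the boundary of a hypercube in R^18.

Number of 16-faces = C(18,16) · 2^(18-16) = 153 · 4 = 612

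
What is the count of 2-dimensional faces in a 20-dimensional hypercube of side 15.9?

An n-cube has C(n,k)·2^(n-k) k-faces. Here C(20,2)·2^18 = 190·262144 = 49807360.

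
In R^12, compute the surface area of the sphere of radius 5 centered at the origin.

The surface area of an n-ball is 2π^(n/2) r^(n-1) / Γ(n/2). For n=12, r=5: 9765625·π^6/12 ≈ 7.82381e+08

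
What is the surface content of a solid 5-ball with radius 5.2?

|∂B_5(5.2)| ≈ 19243.4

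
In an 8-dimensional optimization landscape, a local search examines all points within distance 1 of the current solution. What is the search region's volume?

Volume = π^{8/2}·(1)^8/Γ(5) = π^4/24 ≈ 4.05871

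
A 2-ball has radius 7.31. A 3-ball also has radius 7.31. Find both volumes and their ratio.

V_2(7.31) ≈ 167.874. V_3(7.31) ≈ 1636.22. Ratio V_2/V_3 ≈ 0.1026.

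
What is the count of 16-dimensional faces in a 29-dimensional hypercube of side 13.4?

Choose 16 of 29 axes to span the face (C(29,16) = 67863915 ways), then fix each of the remaining 13 coordinates at one of its two extreme values (2^13 = 8192 ways): 67863915·8192 = 555941191680.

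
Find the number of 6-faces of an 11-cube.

An n-cube has C(n,k)·2^(n-k) k-faces. Here C(11,6)·2^5 = 462·32 = 14784.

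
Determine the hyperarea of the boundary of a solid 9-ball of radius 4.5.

S = n·V_n(r)/r = 9·V_9(4.5)/4.5 (volume-to-surface relation), giving 14348907·π^4/280 ≈ 4.99184e+06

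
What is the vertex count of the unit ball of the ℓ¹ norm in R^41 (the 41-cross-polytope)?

The vertices are ±e_1, ..., ±e_41, so there are 2·41 = 82.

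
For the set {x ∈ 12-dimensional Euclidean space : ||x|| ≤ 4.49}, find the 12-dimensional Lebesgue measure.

The n-ball volume is π^(n/2)·r^n/Γ(n/2+1). With n=12, r=4.49: V ≈ 8.96443e+07.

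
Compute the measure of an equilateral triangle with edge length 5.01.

Area = (√3/4) · 5.01² = 10.8687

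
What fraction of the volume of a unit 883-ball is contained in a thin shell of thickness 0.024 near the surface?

Shell fraction = 1 - (1-0.024)^883 ≈ 1 - 4.833e-10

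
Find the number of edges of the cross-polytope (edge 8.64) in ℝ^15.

f_1(15-orthoplex) = 2^2 · (15 choose 2) = 420.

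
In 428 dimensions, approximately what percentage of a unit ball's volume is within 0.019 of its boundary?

1 - (1-0.019)^428 ≈ 0.999728 ≈ 99.9728%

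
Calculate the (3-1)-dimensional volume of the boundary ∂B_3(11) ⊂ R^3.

|∂B_3(11)| = 4πr² = 4π·(11)² ≈ 1520.53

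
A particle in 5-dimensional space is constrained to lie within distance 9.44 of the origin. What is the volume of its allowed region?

The n-ball volume is π^(n/2)·r^n/Γ(n/2+1). With n=5, r=9.44: V ≈ 394601.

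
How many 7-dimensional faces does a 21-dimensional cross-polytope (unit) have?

f_7(21-orthoplex) = 2^8 · (21 choose 8) = 52093440.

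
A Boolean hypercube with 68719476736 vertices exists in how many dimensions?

2^n = 68719476736 ⇒ n = log_2(68719476736) = 36.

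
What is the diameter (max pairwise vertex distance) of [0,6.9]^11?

d = √(6.9² + 6.9² + ... + 6.9²) [11 terms] = √(11·6.9²) = 6.9√11 ≈ 22.8847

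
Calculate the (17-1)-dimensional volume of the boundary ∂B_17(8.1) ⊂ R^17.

S = n·V_n(r)/r = 17·V_17(8.1)/8.1 (volume-to-surface relation), giving 8.22944e+14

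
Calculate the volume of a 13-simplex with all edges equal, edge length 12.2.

Volume = 12.2^13 · √(14/2^13) / 13! ≈ 880.575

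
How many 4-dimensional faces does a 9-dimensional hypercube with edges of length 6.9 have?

f_4(9-cube) = (9 choose 4) · 2^5 = 4032.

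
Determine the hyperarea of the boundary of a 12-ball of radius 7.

S_12(7) = 2·π^(12/2)·(7)^11 / Γ(12/2) = 1977326743·π^6/60 ≈ 3.1683e+10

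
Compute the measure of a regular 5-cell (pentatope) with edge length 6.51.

V_4 = √(5) · 6.51^4 / (4! · 2^(4/2)) ≈ 41.8348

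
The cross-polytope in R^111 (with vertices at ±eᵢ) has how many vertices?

Number of vertices = 2n = 222.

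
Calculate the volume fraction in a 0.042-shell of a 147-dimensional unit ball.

1 - (1-0.042)^147 ≈ 0.998177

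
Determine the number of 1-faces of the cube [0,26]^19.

Number of 1-faces = C(19,1) · 2^(19-1) = 19 · 262144 = 4980736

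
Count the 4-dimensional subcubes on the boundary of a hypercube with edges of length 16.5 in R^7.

An n-cube has C(n,k)·2^(n-k) k-faces. Here C(7,4)·2^3 = 35·8 = 280.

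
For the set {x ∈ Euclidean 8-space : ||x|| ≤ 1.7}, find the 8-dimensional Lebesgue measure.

The n-ball volume is π^(n/2)·r^n/Γ(n/2+1). With n=8, r=1.7: V ≈ 283.126.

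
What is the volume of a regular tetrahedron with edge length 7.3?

Volume = (√2/12) · 7.3³ = 45.8461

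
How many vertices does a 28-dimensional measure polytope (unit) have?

The 28-cube has 2^28 = 268435456 vertices.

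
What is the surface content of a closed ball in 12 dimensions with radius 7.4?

The surface area of an n-ball is 2π^(n/2) r^(n-1) / Γ(n/2). For n=12, r=7.4: 5.83844e+10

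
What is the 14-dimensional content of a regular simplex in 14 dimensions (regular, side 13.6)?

V_14 = √(15) · 13.6^14 / (14! · 2^(14/2)) ≈ 2570.23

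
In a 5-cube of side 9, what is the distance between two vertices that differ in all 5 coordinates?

d = √(9² + 9² + ... + 9²) [5 terms] = √(5·9²) = 9√5 ≈ 20.1246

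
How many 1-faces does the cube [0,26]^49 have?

The 49-cube has n·2^(n-1) = 49·2^48 = 49·281474976710656 = 13792273858822144 edges.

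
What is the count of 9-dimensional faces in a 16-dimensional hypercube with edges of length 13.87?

Choose 9 of 16 axes to span the face (C(16,9) = 11440 ways), then fix each of the remaining 7 coordinates at one of its two extreme values (2^7 = 128 ways): 11440·128 = 1464320.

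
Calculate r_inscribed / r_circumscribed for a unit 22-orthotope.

For an n-cube of any side s, the inradius is s/2 and the circumradius is s√n/2, so the ratio is 1/√22 ≈ 0.213201.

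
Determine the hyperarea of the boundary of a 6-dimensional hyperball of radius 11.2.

The surface area of an n-ball is 2π^(n/2) r^(n-1) / Γ(n/2). For n=6, r=11.2: 5.46437e+06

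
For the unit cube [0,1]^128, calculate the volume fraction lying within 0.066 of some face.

1 - (1 - 2·0.066)^128 = 1 - 0.868^128 ≈ 0.9999999865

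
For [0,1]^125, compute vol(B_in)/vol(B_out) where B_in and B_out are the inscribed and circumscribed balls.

V_in / V_out = (r_in/r_out)^125 = (1/√125)^125 = 125^(-125/2) ≈ 8.77252e-132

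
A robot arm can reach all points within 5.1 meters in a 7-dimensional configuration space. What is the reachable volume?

V_7(5.1) = π^(7/2) · (5.1)^7 / Γ(7/2 + 1) ≈ 424006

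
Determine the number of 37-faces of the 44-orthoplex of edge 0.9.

f_37(44-orthoplex) = 2^38 · (44 choose 38) = 1940377438768857088.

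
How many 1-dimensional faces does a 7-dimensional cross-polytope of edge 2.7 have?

Number of 1-faces = 2^(1+1) · C(7,1+1) = 4 · 21 = 84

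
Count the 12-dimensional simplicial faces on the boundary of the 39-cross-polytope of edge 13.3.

Number of 12-faces = 2^(12+1) · C(39,12+1) = 8192 · 8122425444 = 66538909237248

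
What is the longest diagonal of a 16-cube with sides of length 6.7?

||(6.7,6.7,...,6.7)|| = √(16)·6.7 = 26.8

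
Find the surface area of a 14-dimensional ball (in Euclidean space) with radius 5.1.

S = n·V_n(r)/r = 14·V_14(5.1)/5.1 (volume-to-surface relation), giving 1.32483e+10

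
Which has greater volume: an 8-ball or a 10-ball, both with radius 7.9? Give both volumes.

V_8(7.9) ≈ 6.15751e+07. V_10(7.9) ≈ 2.41457e+09. The 10-ball is larger.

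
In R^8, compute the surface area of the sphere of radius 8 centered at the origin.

S = n·V_n(r)/r = 8·V_8(8)/8 (volume-to-surface relation), giving 2097152·π^4/3 ≈ 6.80939e+07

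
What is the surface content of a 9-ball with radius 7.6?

S = n·V_n(r)/r = 9·V_9(7.6)/7.6 (volume-to-surface relation), giving 3.30422e+08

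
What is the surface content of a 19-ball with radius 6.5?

S_19(6.5) = 2·π^(19/2)·(6.5)^18 / Γ(19/2) = 8650415919381337933·π^9/678585600 ≈ 3.79998e+14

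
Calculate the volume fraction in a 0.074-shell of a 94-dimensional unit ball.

1 - (1-0.074)^94 ≈ 0.999273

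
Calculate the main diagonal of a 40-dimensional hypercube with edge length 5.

||(5,5,...,5)|| = √(40)·5 ≈ 31.6228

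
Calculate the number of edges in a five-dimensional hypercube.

An n-cube has n·2^(n-1) edges. With n = 5: 5·16 = 80.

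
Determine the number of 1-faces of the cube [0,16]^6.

Number of 1-faces = C(6,1) · 2^(6-1) = 6 · 32 = 192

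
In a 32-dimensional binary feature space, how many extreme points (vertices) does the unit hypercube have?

An n-cube has 2^n vertices; for n = 32 that is 2^32 = 4294967296.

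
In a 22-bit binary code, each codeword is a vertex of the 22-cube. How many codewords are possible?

The 22-cube has 2^22 = 4194304 vertices.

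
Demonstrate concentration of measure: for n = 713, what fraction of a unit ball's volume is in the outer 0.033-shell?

1 - (1-0.033)^713 ≈ 1 - 4.065e-11 ≈ (100 - 4.07e-09)%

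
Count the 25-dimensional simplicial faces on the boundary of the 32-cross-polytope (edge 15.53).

f_25(32-orthoplex) = 2^26 · (32 choose 26) = 60813515685888.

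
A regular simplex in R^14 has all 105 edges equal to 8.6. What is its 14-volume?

V_14 = √(15) · 8.6^14 / (14! · 2^(14/2)) ≈ 4.20151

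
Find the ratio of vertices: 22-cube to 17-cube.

The 22-cube has 2^22 = 4194304 vertices. The 17-cube has 2^17 = 131072 vertices. Ratio: 4194304/131072 = 32.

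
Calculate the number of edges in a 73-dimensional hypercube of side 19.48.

Number of 1-faces = C(73,1)·2^(73-1) = 73·4722366482869645213696 = 344732753249484100599808.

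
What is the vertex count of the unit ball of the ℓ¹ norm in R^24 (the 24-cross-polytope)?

Number of vertices = 2n = 48.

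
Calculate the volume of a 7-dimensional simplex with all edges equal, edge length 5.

For a regular n-simplex with edge a, V = (a^n / n!)·√((n+1)/2^n). With a=5, n=7: V ≈ 3.87525.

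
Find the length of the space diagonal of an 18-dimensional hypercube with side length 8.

The space diagonal of an n-cube of side s is s√n. Here 8·√18 ≈ 33.9411.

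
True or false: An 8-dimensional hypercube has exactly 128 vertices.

False. The 8-cube has 2^8 = 256 vertices.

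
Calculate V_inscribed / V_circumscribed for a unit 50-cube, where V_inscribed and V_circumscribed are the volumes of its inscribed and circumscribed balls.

The radii are 1/2 and 1√50/2, so the volume ratio is (1/√50)^50 = 50^{-50/2} ≈ 3.35544e-43.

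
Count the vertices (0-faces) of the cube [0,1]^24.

Number of vertices = 2^24 = 16777216.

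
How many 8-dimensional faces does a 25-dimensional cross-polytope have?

Each 8-face is the convex hull of 9 vertices, one chosen as ±e_i from each of 9 distinct axes: 2^9·C(25,9) = 1046003200.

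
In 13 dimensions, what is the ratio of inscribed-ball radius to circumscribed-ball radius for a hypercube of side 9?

r_in / r_out = (9/2) / (9√13/2) = 1/√13 ≈ 0.27735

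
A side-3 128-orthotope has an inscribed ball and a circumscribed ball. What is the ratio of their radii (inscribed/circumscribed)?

Ratio = (s/2)/(s√128/2) = 128^(-1/2) ≈ 0.0883883.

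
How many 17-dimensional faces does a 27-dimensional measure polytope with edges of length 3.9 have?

An n-cube has C(n,k)·2^(n-k) k-faces. Here C(27,17)·2^10 = 8436285·1024 = 8638755840.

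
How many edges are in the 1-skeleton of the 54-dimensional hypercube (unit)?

The 54-cube has n·2^(n-1) = 54·2^53 = 54·9007199254740992 = 486388759756013568 edges.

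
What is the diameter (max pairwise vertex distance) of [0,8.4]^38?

||(8.4,8.4,...,8.4)|| = √(38)·8.4 ≈ 51.7811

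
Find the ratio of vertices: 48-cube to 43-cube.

The 48-cube has 2^48 = 281474976710656 vertices. The 43-cube has 2^43 = 8796093022208 vertices. Ratio: 281474976710656/8796093022208 = 32.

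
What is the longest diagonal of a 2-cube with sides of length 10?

The space diagonal of an n-cube of side s is s√n. Here 10·√2 ≈ 14.1421.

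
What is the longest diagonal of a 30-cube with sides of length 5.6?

d = √(5.6² + 5.6² + ... + 5.6²) [30 terms] = √(30·5.6²) = 5.6√30 ≈ 30.6725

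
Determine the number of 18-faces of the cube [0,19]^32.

f_18(32-cube) = (32 choose 18) · 2^14 = 7724000870400.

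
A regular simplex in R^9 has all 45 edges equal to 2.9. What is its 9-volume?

For a regular n-simplex with edge a, V = (a^n / n!)·√((n+1)/2^n). With a=2.9, n=9: V ≈ 0.00558707.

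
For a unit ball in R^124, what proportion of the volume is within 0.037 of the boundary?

Shell fraction = 1 - (1-0.037)^124 ≈ 0.990675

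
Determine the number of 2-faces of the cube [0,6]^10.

An n-cube has C(n,k)·2^(n-k) k-faces. Here C(10,2)·2^8 = 45·256 = 11520.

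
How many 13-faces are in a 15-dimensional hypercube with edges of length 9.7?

Choose 13 of 15 axes to span the face (C(15,13) = 105 ways), then fix each of the remaining 2 coordinates at one of its two extreme values (2^2 = 4 ways): 105·4 = 420.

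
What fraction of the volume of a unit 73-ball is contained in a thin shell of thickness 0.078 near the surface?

V(inner)/V(outer) = ((1-0.078)/1)^73 ≈ 0.002663, so the shell fraction is 0.997337.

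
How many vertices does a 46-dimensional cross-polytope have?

The vertices are ±e_1, ..., ±e_46, so there are 2·46 = 92.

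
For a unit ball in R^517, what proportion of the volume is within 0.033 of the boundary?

1 - (1-0.033)^517 ≈ 0.9999999708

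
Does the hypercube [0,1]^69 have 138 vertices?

False. The 69-cube has 2^69 = 590295810358705651712 vertices.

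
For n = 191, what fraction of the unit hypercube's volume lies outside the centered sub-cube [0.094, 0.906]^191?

1 - (1 - 2·0.094)^191 = 1 - 0.812^191 ≈ 1 - 5.311e-18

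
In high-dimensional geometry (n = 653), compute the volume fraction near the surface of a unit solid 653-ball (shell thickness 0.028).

1 - (1-0.028)^653 ≈ 0.9999999912 ≈ 99.999999%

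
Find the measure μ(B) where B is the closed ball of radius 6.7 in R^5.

V_5(6.7) = π^(5/2) · (6.7)^5 / Γ(5/2 + 1) ≈ 71067.7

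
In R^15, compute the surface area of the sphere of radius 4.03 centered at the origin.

S_15(4.03) = 2·π^(15/2)·(4.03)^14 / Γ(15/2) ≈ 1.70526e+09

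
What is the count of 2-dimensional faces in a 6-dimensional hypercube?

f_2(6-cube) = (6 choose 2) · 2^4 = 240.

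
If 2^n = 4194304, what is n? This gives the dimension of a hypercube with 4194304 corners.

Since 2^n = 4194304, we have n = 22.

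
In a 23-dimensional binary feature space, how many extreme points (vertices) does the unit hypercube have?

The 23-cube has 2^23 = 8388608 vertices.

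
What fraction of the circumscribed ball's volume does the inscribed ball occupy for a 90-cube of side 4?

V_in/V_out = n^(-n/2) = 90^(-90/2) ≈ 1.14574e-88.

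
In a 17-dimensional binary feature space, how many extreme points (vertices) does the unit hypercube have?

Number of vertices = 2^17 = 131072.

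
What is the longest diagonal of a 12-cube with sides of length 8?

The space diagonal of an n-cube of side s is s√n. Here 8·√12 ≈ 27.7128.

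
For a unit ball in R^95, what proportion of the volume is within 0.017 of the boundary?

V(inner)/V(outer) = ((1-0.017)/1)^95 ≈ 0.1961, so the shell fraction is 0.803852.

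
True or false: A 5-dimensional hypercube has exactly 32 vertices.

True. The 5-cube has 2^5 = 32 vertices.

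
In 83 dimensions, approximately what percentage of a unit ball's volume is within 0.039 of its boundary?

1 - (1-0.039)^83 ≈ 0.963184 ≈ 96.32%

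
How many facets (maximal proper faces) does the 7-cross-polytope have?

Number of 6-faces = 2^(6+1) · C(7,6+1) = 128 · 1 = 128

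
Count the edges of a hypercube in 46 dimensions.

The 46-cube has n·2^(n-1) = 46·2^45 = 46·35184372088832 = 1618481116086272 edges.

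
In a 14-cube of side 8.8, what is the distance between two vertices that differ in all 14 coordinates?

||(8.8,8.8,...,8.8)|| = √(14)·8.8 ≈ 32.9266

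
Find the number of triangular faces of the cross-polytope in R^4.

f_2(4-orthoplex) = 2^3 · (4 choose 3) = 32.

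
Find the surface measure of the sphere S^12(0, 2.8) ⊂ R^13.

S_13(2.8) = 2·π^(13/2)·(2.8)^12 / Γ(13/2) ≈ 2.74904e+06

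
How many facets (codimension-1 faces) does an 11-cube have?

Choose 10 of 11 axes to span the face (C(11,10) = 11 ways), then fix each of the remaining 1 coordinate at one of its two extreme values (2^1 = 2 ways): 11·2 = 22.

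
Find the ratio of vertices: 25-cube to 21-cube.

The 25-cube has 2^25 = 33554432 vertices. The 21-cube has 2^21 = 2097152 vertices. Ratio: 33554432/2097152 = 16.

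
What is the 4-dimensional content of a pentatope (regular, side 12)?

V = (12^4 / 4!) · √((4+1) / 2^4) ≈ 482.991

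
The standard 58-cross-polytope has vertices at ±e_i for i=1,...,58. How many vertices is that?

The vertices are ±e_1, ..., ±e_58, so there are 2·58 = 116.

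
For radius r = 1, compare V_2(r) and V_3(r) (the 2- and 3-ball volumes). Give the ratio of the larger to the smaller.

V_2(1) ≈ 3.14159, V_3(1) ≈ 4.18879. The 3-ball is larger by a factor of 1.333.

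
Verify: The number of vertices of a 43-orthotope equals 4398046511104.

False. The 43-cube has 2^43 = 8796093022208 vertices.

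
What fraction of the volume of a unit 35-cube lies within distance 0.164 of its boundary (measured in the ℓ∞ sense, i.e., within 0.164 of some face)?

1 - (1 - 2·0.164)^35 = 1 - 0.672^35 ≈ 0.9999990923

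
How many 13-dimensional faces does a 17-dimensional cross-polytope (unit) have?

Each 13-face is the convex hull of 14 vertices, one chosen as ±e_i from each of 14 distinct axes: 2^14·C(17,14) = 11141120.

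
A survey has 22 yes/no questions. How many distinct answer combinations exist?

Number of vertices = 2^22 = 4194304.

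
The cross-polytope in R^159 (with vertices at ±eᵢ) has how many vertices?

Number of vertices = 2n = 318.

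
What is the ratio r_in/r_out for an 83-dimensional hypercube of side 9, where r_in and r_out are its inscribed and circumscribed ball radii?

r_in = 9/2 (half the side); r_out = 9√83/2 (half the diagonal). Ratio = 1/√83 ≈ 0.109764.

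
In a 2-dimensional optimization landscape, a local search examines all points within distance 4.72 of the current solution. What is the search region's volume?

V_2(4.72) = π^(2/2) · (4.72)^2 / Γ(2/2 + 1) ≈ 69.9897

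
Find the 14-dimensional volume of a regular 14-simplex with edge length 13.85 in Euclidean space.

V_14 = √(15) · 13.85^14 / (14! · 2^(14/2)) ≈ 3316.84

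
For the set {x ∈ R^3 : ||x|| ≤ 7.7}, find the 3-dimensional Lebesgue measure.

Volume = π^{3/2}·(7.7)^3/Γ(5/2) ≈ 1912.32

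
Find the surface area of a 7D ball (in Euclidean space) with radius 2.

The surface area of an n-ball is 2π^(n/2) r^(n-1) / Γ(n/2). For n=7, r=2: 1024·π^3/15 ≈ 2116.7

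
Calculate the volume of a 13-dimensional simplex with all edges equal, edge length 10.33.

V_13 = √(14) · 10.33^13 / (13! · 2^(13/2)) ≈ 101.25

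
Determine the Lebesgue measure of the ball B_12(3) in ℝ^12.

Volume = π^{12/2}·(3)^12/Γ(7) = 59049·π^6/80 ≈ 709613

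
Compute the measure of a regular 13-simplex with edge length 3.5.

V = (3.5^13 / 13!) · √((13+1) / 2^13) ≈ 7.85187e-05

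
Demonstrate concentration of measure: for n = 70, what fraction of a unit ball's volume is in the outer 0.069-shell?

1 - (1-0.069)^70 ≈ 0.993294 ≈ 99.33%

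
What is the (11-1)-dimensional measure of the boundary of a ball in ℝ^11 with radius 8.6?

S_11(8.6) = 2·π^(11/2)·(8.6)^10 / Γ(11/2) ≈ 4.58651e+10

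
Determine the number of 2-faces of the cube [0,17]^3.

f_2(3-cube) = (3 choose 2) · 2^1 = 6.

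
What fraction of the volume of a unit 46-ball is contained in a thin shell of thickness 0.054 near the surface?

1 - (1-0.054)^46 ≈ 0.922198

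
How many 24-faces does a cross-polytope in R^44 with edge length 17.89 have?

An n-cross-polytope has 2^(k+1)·C(n,k+1) k-faces. Here 2^25·C(44,25) = 33554432·1408831480056 = 47272540096998408192.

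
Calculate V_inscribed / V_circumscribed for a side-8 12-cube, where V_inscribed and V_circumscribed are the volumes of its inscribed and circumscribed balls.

V_in / V_out = (r_in/r_out)^12 = (1/√12)^12 = 12^(-12/2) ≈ 3.34898e-07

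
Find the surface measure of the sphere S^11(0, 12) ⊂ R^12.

S_12(12) = 2·π^(12/2)·(12)^11 / Γ(12/2) = 61917364224·π^6/5 ≈ 1.19053e+13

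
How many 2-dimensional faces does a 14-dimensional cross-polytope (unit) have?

Number of 2-faces = 2^(2+1) · C(14,2+1) = 8 · 364 = 2912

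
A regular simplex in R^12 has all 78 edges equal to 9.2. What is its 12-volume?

Volume = 9.2^12 · √(13/2^12) / 12! ≈ 43.2423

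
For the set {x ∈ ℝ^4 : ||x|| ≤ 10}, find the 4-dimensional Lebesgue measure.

V_4(10) = π^(4/2) · (10)^4 / Γ(4/2 + 1) = 5000·π^2 ≈ 49348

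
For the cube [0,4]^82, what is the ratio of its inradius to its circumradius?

r_in = 4/2 (half the side); r_out = 4√82/2 (half the diagonal). Ratio = 1/√82 ≈ 0.110432.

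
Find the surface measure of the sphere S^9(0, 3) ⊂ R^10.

S_10(3) = 2·π^(10/2)·(3)^9 / Γ(10/2) = 6561·π^5/4 ≈ 501949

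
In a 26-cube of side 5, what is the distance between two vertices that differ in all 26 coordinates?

The space diagonal of an n-cube of side s is s√n. Here 5·√26 ≈ 25.4951.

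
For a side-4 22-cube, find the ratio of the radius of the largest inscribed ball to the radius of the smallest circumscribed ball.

r_in / r_out = (4/2) / (4√22/2) = 1/√22 ≈ 0.213201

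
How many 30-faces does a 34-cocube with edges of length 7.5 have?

Number of 30-faces = 2^(30+1) · C(34,30+1) = 2147483648 · 5984 = 12850542149632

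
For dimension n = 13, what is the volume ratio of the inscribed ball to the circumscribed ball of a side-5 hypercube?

V_in/V_out = n^(-n/2) = 13^(-13/2) ≈ 5.74603e-08.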